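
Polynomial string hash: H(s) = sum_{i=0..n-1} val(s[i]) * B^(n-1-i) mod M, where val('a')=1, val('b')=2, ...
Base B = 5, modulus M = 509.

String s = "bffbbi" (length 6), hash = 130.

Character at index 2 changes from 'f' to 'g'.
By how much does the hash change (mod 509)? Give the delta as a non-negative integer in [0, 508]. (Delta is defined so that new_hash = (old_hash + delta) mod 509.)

Answer: 125

Derivation:
Delta formula: (val(new) - val(old)) * B^(n-1-k) mod M
  val('g') - val('f') = 7 - 6 = 1
  B^(n-1-k) = 5^3 mod 509 = 125
  Delta = 1 * 125 mod 509 = 125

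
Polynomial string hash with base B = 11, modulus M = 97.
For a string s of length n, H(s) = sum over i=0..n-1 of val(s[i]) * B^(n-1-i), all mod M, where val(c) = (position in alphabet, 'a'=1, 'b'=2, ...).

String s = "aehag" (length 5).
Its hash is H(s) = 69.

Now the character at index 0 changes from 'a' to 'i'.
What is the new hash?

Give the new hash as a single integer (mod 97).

val('a') = 1, val('i') = 9
Position k = 0, exponent = n-1-k = 4
B^4 mod M = 11^4 mod 97 = 91
Delta = (9 - 1) * 91 mod 97 = 49
New hash = (69 + 49) mod 97 = 21

Answer: 21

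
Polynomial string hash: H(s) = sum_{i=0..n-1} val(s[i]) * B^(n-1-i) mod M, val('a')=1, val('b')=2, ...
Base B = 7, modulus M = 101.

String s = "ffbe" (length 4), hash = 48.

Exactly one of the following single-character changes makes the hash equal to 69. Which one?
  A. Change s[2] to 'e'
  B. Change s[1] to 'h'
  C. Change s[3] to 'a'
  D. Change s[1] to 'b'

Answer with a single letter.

Answer: A

Derivation:
Option A: s[2]='b'->'e', delta=(5-2)*7^1 mod 101 = 21, hash=48+21 mod 101 = 69 <-- target
Option B: s[1]='f'->'h', delta=(8-6)*7^2 mod 101 = 98, hash=48+98 mod 101 = 45
Option C: s[3]='e'->'a', delta=(1-5)*7^0 mod 101 = 97, hash=48+97 mod 101 = 44
Option D: s[1]='f'->'b', delta=(2-6)*7^2 mod 101 = 6, hash=48+6 mod 101 = 54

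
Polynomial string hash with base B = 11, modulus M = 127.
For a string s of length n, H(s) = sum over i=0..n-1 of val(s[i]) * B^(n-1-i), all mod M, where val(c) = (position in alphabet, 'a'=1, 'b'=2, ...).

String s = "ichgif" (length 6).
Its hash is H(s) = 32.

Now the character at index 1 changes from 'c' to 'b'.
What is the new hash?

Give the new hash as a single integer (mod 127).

val('c') = 3, val('b') = 2
Position k = 1, exponent = n-1-k = 4
B^4 mod M = 11^4 mod 127 = 36
Delta = (2 - 3) * 36 mod 127 = 91
New hash = (32 + 91) mod 127 = 123

Answer: 123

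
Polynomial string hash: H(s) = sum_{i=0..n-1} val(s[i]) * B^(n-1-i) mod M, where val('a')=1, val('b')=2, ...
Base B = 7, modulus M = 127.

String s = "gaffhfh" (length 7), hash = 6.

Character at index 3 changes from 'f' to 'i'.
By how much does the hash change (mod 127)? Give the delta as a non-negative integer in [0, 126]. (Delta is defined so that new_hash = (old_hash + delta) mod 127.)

Delta formula: (val(new) - val(old)) * B^(n-1-k) mod M
  val('i') - val('f') = 9 - 6 = 3
  B^(n-1-k) = 7^3 mod 127 = 89
  Delta = 3 * 89 mod 127 = 13

Answer: 13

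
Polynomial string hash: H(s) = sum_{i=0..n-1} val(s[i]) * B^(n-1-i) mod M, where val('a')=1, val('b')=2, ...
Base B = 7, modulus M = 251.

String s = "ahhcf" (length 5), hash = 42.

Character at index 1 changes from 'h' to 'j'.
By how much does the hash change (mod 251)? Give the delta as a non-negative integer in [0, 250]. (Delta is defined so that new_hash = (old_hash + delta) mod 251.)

Delta formula: (val(new) - val(old)) * B^(n-1-k) mod M
  val('j') - val('h') = 10 - 8 = 2
  B^(n-1-k) = 7^3 mod 251 = 92
  Delta = 2 * 92 mod 251 = 184

Answer: 184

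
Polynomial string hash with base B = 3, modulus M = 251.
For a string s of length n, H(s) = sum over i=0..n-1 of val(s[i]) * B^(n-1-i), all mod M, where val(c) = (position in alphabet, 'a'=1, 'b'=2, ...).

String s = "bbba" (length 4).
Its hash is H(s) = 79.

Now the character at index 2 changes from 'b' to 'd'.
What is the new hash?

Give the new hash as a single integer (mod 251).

val('b') = 2, val('d') = 4
Position k = 2, exponent = n-1-k = 1
B^1 mod M = 3^1 mod 251 = 3
Delta = (4 - 2) * 3 mod 251 = 6
New hash = (79 + 6) mod 251 = 85

Answer: 85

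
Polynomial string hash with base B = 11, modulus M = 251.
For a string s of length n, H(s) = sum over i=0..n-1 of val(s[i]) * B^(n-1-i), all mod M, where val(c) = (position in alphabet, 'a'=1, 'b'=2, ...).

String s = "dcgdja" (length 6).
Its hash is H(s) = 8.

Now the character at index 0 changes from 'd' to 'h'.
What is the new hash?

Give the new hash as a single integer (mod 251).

Answer: 146

Derivation:
val('d') = 4, val('h') = 8
Position k = 0, exponent = n-1-k = 5
B^5 mod M = 11^5 mod 251 = 160
Delta = (8 - 4) * 160 mod 251 = 138
New hash = (8 + 138) mod 251 = 146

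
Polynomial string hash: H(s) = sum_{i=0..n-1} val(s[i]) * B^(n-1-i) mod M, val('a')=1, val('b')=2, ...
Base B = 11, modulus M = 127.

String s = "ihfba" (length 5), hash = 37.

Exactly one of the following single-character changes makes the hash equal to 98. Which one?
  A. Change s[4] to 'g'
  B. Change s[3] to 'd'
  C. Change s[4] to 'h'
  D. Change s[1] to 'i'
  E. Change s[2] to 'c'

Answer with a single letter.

Answer: D

Derivation:
Option A: s[4]='a'->'g', delta=(7-1)*11^0 mod 127 = 6, hash=37+6 mod 127 = 43
Option B: s[3]='b'->'d', delta=(4-2)*11^1 mod 127 = 22, hash=37+22 mod 127 = 59
Option C: s[4]='a'->'h', delta=(8-1)*11^0 mod 127 = 7, hash=37+7 mod 127 = 44
Option D: s[1]='h'->'i', delta=(9-8)*11^3 mod 127 = 61, hash=37+61 mod 127 = 98 <-- target
Option E: s[2]='f'->'c', delta=(3-6)*11^2 mod 127 = 18, hash=37+18 mod 127 = 55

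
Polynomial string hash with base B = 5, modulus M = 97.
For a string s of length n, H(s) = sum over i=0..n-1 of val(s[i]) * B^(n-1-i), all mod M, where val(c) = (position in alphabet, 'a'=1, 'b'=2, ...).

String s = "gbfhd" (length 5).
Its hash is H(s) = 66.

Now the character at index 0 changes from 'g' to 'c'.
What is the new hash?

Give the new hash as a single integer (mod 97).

val('g') = 7, val('c') = 3
Position k = 0, exponent = n-1-k = 4
B^4 mod M = 5^4 mod 97 = 43
Delta = (3 - 7) * 43 mod 97 = 22
New hash = (66 + 22) mod 97 = 88

Answer: 88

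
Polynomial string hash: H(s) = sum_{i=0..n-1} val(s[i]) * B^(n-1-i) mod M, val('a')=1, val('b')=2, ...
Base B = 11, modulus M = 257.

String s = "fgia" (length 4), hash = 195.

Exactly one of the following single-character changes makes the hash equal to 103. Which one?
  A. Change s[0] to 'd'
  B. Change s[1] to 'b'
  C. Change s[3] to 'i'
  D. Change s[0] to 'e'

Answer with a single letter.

Answer: A

Derivation:
Option A: s[0]='f'->'d', delta=(4-6)*11^3 mod 257 = 165, hash=195+165 mod 257 = 103 <-- target
Option B: s[1]='g'->'b', delta=(2-7)*11^2 mod 257 = 166, hash=195+166 mod 257 = 104
Option C: s[3]='a'->'i', delta=(9-1)*11^0 mod 257 = 8, hash=195+8 mod 257 = 203
Option D: s[0]='f'->'e', delta=(5-6)*11^3 mod 257 = 211, hash=195+211 mod 257 = 149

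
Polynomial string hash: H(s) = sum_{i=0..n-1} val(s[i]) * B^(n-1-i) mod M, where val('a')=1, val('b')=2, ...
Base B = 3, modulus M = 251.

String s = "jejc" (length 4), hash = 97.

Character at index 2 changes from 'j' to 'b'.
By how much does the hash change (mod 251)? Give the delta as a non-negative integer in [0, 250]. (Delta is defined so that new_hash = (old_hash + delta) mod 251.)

Delta formula: (val(new) - val(old)) * B^(n-1-k) mod M
  val('b') - val('j') = 2 - 10 = -8
  B^(n-1-k) = 3^1 mod 251 = 3
  Delta = -8 * 3 mod 251 = 227

Answer: 227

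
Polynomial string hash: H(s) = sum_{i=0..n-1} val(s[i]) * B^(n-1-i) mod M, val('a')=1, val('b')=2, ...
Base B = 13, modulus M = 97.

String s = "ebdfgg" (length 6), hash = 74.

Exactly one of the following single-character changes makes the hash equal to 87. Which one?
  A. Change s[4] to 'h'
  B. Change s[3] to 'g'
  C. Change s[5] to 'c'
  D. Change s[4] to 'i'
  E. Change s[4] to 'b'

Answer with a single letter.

Option A: s[4]='g'->'h', delta=(8-7)*13^1 mod 97 = 13, hash=74+13 mod 97 = 87 <-- target
Option B: s[3]='f'->'g', delta=(7-6)*13^2 mod 97 = 72, hash=74+72 mod 97 = 49
Option C: s[5]='g'->'c', delta=(3-7)*13^0 mod 97 = 93, hash=74+93 mod 97 = 70
Option D: s[4]='g'->'i', delta=(9-7)*13^1 mod 97 = 26, hash=74+26 mod 97 = 3
Option E: s[4]='g'->'b', delta=(2-7)*13^1 mod 97 = 32, hash=74+32 mod 97 = 9

Answer: A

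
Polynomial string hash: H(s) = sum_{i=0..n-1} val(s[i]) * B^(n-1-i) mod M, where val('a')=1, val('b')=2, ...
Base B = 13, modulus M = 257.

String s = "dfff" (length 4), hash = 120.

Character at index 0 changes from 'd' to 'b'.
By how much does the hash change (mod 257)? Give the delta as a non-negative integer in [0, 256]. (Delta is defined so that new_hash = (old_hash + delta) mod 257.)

Answer: 232

Derivation:
Delta formula: (val(new) - val(old)) * B^(n-1-k) mod M
  val('b') - val('d') = 2 - 4 = -2
  B^(n-1-k) = 13^3 mod 257 = 141
  Delta = -2 * 141 mod 257 = 232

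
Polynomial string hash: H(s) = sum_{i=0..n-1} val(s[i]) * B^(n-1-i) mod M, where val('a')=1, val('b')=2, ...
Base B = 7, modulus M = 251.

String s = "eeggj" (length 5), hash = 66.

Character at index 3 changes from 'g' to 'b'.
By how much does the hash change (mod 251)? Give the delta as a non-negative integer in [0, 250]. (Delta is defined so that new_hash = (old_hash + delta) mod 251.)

Delta formula: (val(new) - val(old)) * B^(n-1-k) mod M
  val('b') - val('g') = 2 - 7 = -5
  B^(n-1-k) = 7^1 mod 251 = 7
  Delta = -5 * 7 mod 251 = 216

Answer: 216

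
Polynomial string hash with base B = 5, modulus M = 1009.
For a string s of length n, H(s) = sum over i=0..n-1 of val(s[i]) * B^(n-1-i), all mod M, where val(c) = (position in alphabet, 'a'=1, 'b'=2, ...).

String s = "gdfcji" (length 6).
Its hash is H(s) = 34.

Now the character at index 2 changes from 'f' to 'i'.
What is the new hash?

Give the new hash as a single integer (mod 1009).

Answer: 409

Derivation:
val('f') = 6, val('i') = 9
Position k = 2, exponent = n-1-k = 3
B^3 mod M = 5^3 mod 1009 = 125
Delta = (9 - 6) * 125 mod 1009 = 375
New hash = (34 + 375) mod 1009 = 409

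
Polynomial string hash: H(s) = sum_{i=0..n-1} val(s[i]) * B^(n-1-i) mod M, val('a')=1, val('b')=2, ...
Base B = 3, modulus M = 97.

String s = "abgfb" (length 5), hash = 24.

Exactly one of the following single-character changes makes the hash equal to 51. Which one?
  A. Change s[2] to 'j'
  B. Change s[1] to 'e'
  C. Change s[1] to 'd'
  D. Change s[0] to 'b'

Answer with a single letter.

Answer: A

Derivation:
Option A: s[2]='g'->'j', delta=(10-7)*3^2 mod 97 = 27, hash=24+27 mod 97 = 51 <-- target
Option B: s[1]='b'->'e', delta=(5-2)*3^3 mod 97 = 81, hash=24+81 mod 97 = 8
Option C: s[1]='b'->'d', delta=(4-2)*3^3 mod 97 = 54, hash=24+54 mod 97 = 78
Option D: s[0]='a'->'b', delta=(2-1)*3^4 mod 97 = 81, hash=24+81 mod 97 = 8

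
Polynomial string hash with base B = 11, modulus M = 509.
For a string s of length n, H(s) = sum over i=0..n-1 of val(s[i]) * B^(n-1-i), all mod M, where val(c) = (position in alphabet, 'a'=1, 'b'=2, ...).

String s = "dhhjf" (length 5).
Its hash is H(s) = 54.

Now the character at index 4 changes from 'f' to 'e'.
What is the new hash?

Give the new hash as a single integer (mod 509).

val('f') = 6, val('e') = 5
Position k = 4, exponent = n-1-k = 0
B^0 mod M = 11^0 mod 509 = 1
Delta = (5 - 6) * 1 mod 509 = 508
New hash = (54 + 508) mod 509 = 53

Answer: 53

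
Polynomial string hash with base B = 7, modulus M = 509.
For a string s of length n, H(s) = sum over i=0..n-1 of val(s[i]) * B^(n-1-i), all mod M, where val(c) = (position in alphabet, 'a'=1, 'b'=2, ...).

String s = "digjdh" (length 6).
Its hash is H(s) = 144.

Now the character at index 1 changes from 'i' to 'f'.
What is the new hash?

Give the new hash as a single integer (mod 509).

Answer: 67

Derivation:
val('i') = 9, val('f') = 6
Position k = 1, exponent = n-1-k = 4
B^4 mod M = 7^4 mod 509 = 365
Delta = (6 - 9) * 365 mod 509 = 432
New hash = (144 + 432) mod 509 = 67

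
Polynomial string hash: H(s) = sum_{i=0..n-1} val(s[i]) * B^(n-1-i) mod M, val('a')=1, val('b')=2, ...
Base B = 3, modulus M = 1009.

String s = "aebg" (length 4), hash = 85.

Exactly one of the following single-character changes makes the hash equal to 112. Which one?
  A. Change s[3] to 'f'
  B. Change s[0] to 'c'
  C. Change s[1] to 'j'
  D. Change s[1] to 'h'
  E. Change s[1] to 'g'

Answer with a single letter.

Answer: D

Derivation:
Option A: s[3]='g'->'f', delta=(6-7)*3^0 mod 1009 = 1008, hash=85+1008 mod 1009 = 84
Option B: s[0]='a'->'c', delta=(3-1)*3^3 mod 1009 = 54, hash=85+54 mod 1009 = 139
Option C: s[1]='e'->'j', delta=(10-5)*3^2 mod 1009 = 45, hash=85+45 mod 1009 = 130
Option D: s[1]='e'->'h', delta=(8-5)*3^2 mod 1009 = 27, hash=85+27 mod 1009 = 112 <-- target
Option E: s[1]='e'->'g', delta=(7-5)*3^2 mod 1009 = 18, hash=85+18 mod 1009 = 103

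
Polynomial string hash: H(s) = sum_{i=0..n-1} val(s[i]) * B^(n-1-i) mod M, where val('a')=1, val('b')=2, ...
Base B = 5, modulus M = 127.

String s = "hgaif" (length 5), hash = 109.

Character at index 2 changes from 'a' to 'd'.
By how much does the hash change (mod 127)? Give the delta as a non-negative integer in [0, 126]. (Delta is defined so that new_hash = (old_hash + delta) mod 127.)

Answer: 75

Derivation:
Delta formula: (val(new) - val(old)) * B^(n-1-k) mod M
  val('d') - val('a') = 4 - 1 = 3
  B^(n-1-k) = 5^2 mod 127 = 25
  Delta = 3 * 25 mod 127 = 75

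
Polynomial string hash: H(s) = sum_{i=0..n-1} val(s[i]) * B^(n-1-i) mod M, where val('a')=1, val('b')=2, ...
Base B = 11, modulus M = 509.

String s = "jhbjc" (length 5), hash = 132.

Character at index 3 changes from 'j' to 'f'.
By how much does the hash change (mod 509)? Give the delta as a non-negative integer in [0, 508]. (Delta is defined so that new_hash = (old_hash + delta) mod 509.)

Answer: 465

Derivation:
Delta formula: (val(new) - val(old)) * B^(n-1-k) mod M
  val('f') - val('j') = 6 - 10 = -4
  B^(n-1-k) = 11^1 mod 509 = 11
  Delta = -4 * 11 mod 509 = 465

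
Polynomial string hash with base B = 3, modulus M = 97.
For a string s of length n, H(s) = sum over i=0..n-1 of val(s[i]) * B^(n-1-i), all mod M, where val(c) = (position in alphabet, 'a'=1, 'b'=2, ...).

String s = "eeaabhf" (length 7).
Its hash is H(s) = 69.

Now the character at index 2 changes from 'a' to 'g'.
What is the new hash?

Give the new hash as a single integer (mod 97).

val('a') = 1, val('g') = 7
Position k = 2, exponent = n-1-k = 4
B^4 mod M = 3^4 mod 97 = 81
Delta = (7 - 1) * 81 mod 97 = 1
New hash = (69 + 1) mod 97 = 70

Answer: 70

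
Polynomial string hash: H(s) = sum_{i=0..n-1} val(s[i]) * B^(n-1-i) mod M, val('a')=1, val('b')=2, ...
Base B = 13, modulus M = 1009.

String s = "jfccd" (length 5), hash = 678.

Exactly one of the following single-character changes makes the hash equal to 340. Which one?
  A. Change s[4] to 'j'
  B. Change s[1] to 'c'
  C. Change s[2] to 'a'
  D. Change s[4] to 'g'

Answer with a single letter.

Option A: s[4]='d'->'j', delta=(10-4)*13^0 mod 1009 = 6, hash=678+6 mod 1009 = 684
Option B: s[1]='f'->'c', delta=(3-6)*13^3 mod 1009 = 472, hash=678+472 mod 1009 = 141
Option C: s[2]='c'->'a', delta=(1-3)*13^2 mod 1009 = 671, hash=678+671 mod 1009 = 340 <-- target
Option D: s[4]='d'->'g', delta=(7-4)*13^0 mod 1009 = 3, hash=678+3 mod 1009 = 681

Answer: C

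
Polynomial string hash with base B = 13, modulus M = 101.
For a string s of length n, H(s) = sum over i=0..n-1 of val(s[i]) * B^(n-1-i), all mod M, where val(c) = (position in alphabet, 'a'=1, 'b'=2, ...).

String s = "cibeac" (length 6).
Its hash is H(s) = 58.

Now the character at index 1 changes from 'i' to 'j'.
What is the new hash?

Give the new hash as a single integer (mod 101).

val('i') = 9, val('j') = 10
Position k = 1, exponent = n-1-k = 4
B^4 mod M = 13^4 mod 101 = 79
Delta = (10 - 9) * 79 mod 101 = 79
New hash = (58 + 79) mod 101 = 36

Answer: 36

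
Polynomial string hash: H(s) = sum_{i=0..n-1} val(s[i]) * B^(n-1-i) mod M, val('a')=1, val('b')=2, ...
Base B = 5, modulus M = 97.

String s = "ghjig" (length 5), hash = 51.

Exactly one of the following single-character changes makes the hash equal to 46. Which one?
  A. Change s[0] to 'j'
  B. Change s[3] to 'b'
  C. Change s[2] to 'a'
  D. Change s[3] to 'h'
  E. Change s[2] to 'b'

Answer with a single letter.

Option A: s[0]='g'->'j', delta=(10-7)*5^4 mod 97 = 32, hash=51+32 mod 97 = 83
Option B: s[3]='i'->'b', delta=(2-9)*5^1 mod 97 = 62, hash=51+62 mod 97 = 16
Option C: s[2]='j'->'a', delta=(1-10)*5^2 mod 97 = 66, hash=51+66 mod 97 = 20
Option D: s[3]='i'->'h', delta=(8-9)*5^1 mod 97 = 92, hash=51+92 mod 97 = 46 <-- target
Option E: s[2]='j'->'b', delta=(2-10)*5^2 mod 97 = 91, hash=51+91 mod 97 = 45

Answer: D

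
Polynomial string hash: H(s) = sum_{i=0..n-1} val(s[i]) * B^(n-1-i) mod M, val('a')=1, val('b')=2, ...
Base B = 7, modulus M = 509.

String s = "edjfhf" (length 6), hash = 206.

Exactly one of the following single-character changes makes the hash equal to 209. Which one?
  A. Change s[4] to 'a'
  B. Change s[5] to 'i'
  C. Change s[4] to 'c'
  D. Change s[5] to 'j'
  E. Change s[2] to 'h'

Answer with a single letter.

Option A: s[4]='h'->'a', delta=(1-8)*7^1 mod 509 = 460, hash=206+460 mod 509 = 157
Option B: s[5]='f'->'i', delta=(9-6)*7^0 mod 509 = 3, hash=206+3 mod 509 = 209 <-- target
Option C: s[4]='h'->'c', delta=(3-8)*7^1 mod 509 = 474, hash=206+474 mod 509 = 171
Option D: s[5]='f'->'j', delta=(10-6)*7^0 mod 509 = 4, hash=206+4 mod 509 = 210
Option E: s[2]='j'->'h', delta=(8-10)*7^3 mod 509 = 332, hash=206+332 mod 509 = 29

Answer: B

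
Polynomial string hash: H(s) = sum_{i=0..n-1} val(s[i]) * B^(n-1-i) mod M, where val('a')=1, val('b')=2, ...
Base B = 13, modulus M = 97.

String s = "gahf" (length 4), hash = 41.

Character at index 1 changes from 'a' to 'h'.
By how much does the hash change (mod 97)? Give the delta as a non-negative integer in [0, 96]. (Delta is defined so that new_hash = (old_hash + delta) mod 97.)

Answer: 19

Derivation:
Delta formula: (val(new) - val(old)) * B^(n-1-k) mod M
  val('h') - val('a') = 8 - 1 = 7
  B^(n-1-k) = 13^2 mod 97 = 72
  Delta = 7 * 72 mod 97 = 19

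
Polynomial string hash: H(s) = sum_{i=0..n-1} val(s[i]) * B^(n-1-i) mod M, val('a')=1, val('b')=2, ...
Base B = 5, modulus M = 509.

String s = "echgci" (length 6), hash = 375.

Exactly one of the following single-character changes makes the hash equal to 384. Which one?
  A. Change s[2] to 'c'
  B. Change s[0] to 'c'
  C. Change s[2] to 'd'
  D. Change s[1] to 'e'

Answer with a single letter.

Option A: s[2]='h'->'c', delta=(3-8)*5^3 mod 509 = 393, hash=375+393 mod 509 = 259
Option B: s[0]='e'->'c', delta=(3-5)*5^5 mod 509 = 367, hash=375+367 mod 509 = 233
Option C: s[2]='h'->'d', delta=(4-8)*5^3 mod 509 = 9, hash=375+9 mod 509 = 384 <-- target
Option D: s[1]='c'->'e', delta=(5-3)*5^4 mod 509 = 232, hash=375+232 mod 509 = 98

Answer: C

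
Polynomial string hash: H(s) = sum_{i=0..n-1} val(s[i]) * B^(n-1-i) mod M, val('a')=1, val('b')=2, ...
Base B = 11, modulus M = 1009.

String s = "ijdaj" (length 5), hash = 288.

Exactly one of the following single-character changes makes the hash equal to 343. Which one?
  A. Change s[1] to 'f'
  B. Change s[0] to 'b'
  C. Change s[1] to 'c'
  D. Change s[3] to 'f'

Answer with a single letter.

Option A: s[1]='j'->'f', delta=(6-10)*11^3 mod 1009 = 730, hash=288+730 mod 1009 = 9
Option B: s[0]='i'->'b', delta=(2-9)*11^4 mod 1009 = 431, hash=288+431 mod 1009 = 719
Option C: s[1]='j'->'c', delta=(3-10)*11^3 mod 1009 = 773, hash=288+773 mod 1009 = 52
Option D: s[3]='a'->'f', delta=(6-1)*11^1 mod 1009 = 55, hash=288+55 mod 1009 = 343 <-- target

Answer: D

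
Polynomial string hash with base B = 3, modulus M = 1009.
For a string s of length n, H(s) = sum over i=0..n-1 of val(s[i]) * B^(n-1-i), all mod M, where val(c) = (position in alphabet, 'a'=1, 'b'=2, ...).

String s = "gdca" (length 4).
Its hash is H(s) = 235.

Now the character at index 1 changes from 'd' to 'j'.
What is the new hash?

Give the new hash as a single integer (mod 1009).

val('d') = 4, val('j') = 10
Position k = 1, exponent = n-1-k = 2
B^2 mod M = 3^2 mod 1009 = 9
Delta = (10 - 4) * 9 mod 1009 = 54
New hash = (235 + 54) mod 1009 = 289

Answer: 289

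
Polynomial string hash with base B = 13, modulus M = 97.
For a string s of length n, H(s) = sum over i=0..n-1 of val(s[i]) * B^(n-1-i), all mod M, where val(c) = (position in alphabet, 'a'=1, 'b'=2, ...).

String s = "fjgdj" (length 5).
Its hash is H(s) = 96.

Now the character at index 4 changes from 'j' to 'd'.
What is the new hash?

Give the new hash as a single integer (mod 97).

Answer: 90

Derivation:
val('j') = 10, val('d') = 4
Position k = 4, exponent = n-1-k = 0
B^0 mod M = 13^0 mod 97 = 1
Delta = (4 - 10) * 1 mod 97 = 91
New hash = (96 + 91) mod 97 = 90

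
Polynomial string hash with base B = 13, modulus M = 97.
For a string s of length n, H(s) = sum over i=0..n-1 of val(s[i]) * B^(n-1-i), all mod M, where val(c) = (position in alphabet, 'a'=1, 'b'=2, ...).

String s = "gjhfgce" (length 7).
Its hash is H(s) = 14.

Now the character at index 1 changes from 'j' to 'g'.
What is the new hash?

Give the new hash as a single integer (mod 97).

val('j') = 10, val('g') = 7
Position k = 1, exponent = n-1-k = 5
B^5 mod M = 13^5 mod 97 = 74
Delta = (7 - 10) * 74 mod 97 = 69
New hash = (14 + 69) mod 97 = 83

Answer: 83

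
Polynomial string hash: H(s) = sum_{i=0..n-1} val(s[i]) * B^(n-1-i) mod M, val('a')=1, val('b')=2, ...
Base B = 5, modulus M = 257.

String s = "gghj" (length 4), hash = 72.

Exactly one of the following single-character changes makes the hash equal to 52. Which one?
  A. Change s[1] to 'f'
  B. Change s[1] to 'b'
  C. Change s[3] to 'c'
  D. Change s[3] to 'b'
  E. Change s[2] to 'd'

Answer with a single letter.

Answer: E

Derivation:
Option A: s[1]='g'->'f', delta=(6-7)*5^2 mod 257 = 232, hash=72+232 mod 257 = 47
Option B: s[1]='g'->'b', delta=(2-7)*5^2 mod 257 = 132, hash=72+132 mod 257 = 204
Option C: s[3]='j'->'c', delta=(3-10)*5^0 mod 257 = 250, hash=72+250 mod 257 = 65
Option D: s[3]='j'->'b', delta=(2-10)*5^0 mod 257 = 249, hash=72+249 mod 257 = 64
Option E: s[2]='h'->'d', delta=(4-8)*5^1 mod 257 = 237, hash=72+237 mod 257 = 52 <-- target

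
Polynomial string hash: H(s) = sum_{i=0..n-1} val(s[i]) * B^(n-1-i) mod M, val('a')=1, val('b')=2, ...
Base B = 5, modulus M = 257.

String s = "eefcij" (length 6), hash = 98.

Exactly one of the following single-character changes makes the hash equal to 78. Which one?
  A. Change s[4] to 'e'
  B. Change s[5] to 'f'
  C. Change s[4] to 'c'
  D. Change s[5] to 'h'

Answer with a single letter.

Answer: A

Derivation:
Option A: s[4]='i'->'e', delta=(5-9)*5^1 mod 257 = 237, hash=98+237 mod 257 = 78 <-- target
Option B: s[5]='j'->'f', delta=(6-10)*5^0 mod 257 = 253, hash=98+253 mod 257 = 94
Option C: s[4]='i'->'c', delta=(3-9)*5^1 mod 257 = 227, hash=98+227 mod 257 = 68
Option D: s[5]='j'->'h', delta=(8-10)*5^0 mod 257 = 255, hash=98+255 mod 257 = 96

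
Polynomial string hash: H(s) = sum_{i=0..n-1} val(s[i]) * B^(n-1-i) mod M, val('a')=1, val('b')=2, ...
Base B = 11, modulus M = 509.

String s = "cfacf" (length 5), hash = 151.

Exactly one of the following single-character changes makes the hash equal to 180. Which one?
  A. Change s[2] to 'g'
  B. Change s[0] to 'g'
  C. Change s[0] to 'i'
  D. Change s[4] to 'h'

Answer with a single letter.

Answer: B

Derivation:
Option A: s[2]='a'->'g', delta=(7-1)*11^2 mod 509 = 217, hash=151+217 mod 509 = 368
Option B: s[0]='c'->'g', delta=(7-3)*11^4 mod 509 = 29, hash=151+29 mod 509 = 180 <-- target
Option C: s[0]='c'->'i', delta=(9-3)*11^4 mod 509 = 298, hash=151+298 mod 509 = 449
Option D: s[4]='f'->'h', delta=(8-6)*11^0 mod 509 = 2, hash=151+2 mod 509 = 153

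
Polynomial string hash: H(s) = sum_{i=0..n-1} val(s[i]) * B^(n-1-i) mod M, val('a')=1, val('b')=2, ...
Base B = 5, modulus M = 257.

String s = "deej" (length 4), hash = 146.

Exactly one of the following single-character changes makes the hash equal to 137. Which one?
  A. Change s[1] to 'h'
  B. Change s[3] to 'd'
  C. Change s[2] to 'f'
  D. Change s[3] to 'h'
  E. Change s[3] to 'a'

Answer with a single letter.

Answer: E

Derivation:
Option A: s[1]='e'->'h', delta=(8-5)*5^2 mod 257 = 75, hash=146+75 mod 257 = 221
Option B: s[3]='j'->'d', delta=(4-10)*5^0 mod 257 = 251, hash=146+251 mod 257 = 140
Option C: s[2]='e'->'f', delta=(6-5)*5^1 mod 257 = 5, hash=146+5 mod 257 = 151
Option D: s[3]='j'->'h', delta=(8-10)*5^0 mod 257 = 255, hash=146+255 mod 257 = 144
Option E: s[3]='j'->'a', delta=(1-10)*5^0 mod 257 = 248, hash=146+248 mod 257 = 137 <-- target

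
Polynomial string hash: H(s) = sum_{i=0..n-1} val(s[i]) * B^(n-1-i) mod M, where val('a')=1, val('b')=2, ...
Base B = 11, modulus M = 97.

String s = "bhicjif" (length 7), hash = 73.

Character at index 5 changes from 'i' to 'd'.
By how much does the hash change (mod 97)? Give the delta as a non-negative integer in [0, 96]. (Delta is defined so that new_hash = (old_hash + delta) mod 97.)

Delta formula: (val(new) - val(old)) * B^(n-1-k) mod M
  val('d') - val('i') = 4 - 9 = -5
  B^(n-1-k) = 11^1 mod 97 = 11
  Delta = -5 * 11 mod 97 = 42

Answer: 42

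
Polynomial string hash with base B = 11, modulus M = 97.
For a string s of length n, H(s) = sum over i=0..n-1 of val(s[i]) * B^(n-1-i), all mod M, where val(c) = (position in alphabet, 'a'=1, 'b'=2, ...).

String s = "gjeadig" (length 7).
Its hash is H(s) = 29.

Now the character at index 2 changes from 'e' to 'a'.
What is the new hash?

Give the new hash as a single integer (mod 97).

val('e') = 5, val('a') = 1
Position k = 2, exponent = n-1-k = 4
B^4 mod M = 11^4 mod 97 = 91
Delta = (1 - 5) * 91 mod 97 = 24
New hash = (29 + 24) mod 97 = 53

Answer: 53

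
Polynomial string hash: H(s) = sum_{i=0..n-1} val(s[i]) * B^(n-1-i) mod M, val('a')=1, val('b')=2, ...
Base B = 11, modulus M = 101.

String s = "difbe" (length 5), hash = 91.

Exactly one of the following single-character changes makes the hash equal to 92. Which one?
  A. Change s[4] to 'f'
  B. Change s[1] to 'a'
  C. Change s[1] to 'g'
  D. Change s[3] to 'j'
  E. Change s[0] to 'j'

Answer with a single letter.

Answer: A

Derivation:
Option A: s[4]='e'->'f', delta=(6-5)*11^0 mod 101 = 1, hash=91+1 mod 101 = 92 <-- target
Option B: s[1]='i'->'a', delta=(1-9)*11^3 mod 101 = 58, hash=91+58 mod 101 = 48
Option C: s[1]='i'->'g', delta=(7-9)*11^3 mod 101 = 65, hash=91+65 mod 101 = 55
Option D: s[3]='b'->'j', delta=(10-2)*11^1 mod 101 = 88, hash=91+88 mod 101 = 78
Option E: s[0]='d'->'j', delta=(10-4)*11^4 mod 101 = 77, hash=91+77 mod 101 = 67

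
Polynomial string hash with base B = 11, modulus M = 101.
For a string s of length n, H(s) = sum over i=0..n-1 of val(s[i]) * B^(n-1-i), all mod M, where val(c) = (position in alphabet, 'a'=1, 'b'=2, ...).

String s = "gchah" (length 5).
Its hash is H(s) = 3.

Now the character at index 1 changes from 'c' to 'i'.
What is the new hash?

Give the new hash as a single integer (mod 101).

val('c') = 3, val('i') = 9
Position k = 1, exponent = n-1-k = 3
B^3 mod M = 11^3 mod 101 = 18
Delta = (9 - 3) * 18 mod 101 = 7
New hash = (3 + 7) mod 101 = 10

Answer: 10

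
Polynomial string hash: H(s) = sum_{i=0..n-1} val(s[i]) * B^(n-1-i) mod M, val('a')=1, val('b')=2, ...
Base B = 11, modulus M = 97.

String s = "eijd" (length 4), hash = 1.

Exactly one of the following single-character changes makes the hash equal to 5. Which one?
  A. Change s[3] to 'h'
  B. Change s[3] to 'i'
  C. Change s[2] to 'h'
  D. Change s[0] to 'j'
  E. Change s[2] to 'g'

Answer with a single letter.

Option A: s[3]='d'->'h', delta=(8-4)*11^0 mod 97 = 4, hash=1+4 mod 97 = 5 <-- target
Option B: s[3]='d'->'i', delta=(9-4)*11^0 mod 97 = 5, hash=1+5 mod 97 = 6
Option C: s[2]='j'->'h', delta=(8-10)*11^1 mod 97 = 75, hash=1+75 mod 97 = 76
Option D: s[0]='e'->'j', delta=(10-5)*11^3 mod 97 = 59, hash=1+59 mod 97 = 60
Option E: s[2]='j'->'g', delta=(7-10)*11^1 mod 97 = 64, hash=1+64 mod 97 = 65

Answer: A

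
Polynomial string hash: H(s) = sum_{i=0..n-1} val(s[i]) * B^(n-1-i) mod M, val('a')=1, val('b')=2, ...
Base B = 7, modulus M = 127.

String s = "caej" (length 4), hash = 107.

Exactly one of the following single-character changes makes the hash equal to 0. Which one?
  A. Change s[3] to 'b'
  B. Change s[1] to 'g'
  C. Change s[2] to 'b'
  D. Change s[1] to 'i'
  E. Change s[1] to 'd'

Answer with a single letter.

Answer: E

Derivation:
Option A: s[3]='j'->'b', delta=(2-10)*7^0 mod 127 = 119, hash=107+119 mod 127 = 99
Option B: s[1]='a'->'g', delta=(7-1)*7^2 mod 127 = 40, hash=107+40 mod 127 = 20
Option C: s[2]='e'->'b', delta=(2-5)*7^1 mod 127 = 106, hash=107+106 mod 127 = 86
Option D: s[1]='a'->'i', delta=(9-1)*7^2 mod 127 = 11, hash=107+11 mod 127 = 118
Option E: s[1]='a'->'d', delta=(4-1)*7^2 mod 127 = 20, hash=107+20 mod 127 = 0 <-- target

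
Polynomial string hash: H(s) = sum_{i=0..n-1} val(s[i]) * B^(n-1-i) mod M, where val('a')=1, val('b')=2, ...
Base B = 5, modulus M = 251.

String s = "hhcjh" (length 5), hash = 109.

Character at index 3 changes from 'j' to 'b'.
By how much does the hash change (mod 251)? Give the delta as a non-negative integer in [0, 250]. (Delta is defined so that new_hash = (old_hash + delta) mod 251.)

Delta formula: (val(new) - val(old)) * B^(n-1-k) mod M
  val('b') - val('j') = 2 - 10 = -8
  B^(n-1-k) = 5^1 mod 251 = 5
  Delta = -8 * 5 mod 251 = 211

Answer: 211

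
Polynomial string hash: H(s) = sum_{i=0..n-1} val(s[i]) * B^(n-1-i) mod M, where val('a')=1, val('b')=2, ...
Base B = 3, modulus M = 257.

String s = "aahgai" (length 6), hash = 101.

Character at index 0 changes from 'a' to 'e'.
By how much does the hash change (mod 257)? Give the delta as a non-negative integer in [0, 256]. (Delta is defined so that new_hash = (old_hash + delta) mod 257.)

Delta formula: (val(new) - val(old)) * B^(n-1-k) mod M
  val('e') - val('a') = 5 - 1 = 4
  B^(n-1-k) = 3^5 mod 257 = 243
  Delta = 4 * 243 mod 257 = 201

Answer: 201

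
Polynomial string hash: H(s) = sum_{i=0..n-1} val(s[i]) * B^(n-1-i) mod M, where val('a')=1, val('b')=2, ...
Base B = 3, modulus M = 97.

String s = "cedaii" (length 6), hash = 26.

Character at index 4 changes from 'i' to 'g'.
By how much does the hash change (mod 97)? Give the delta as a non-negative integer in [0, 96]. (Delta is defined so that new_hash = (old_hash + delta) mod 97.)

Delta formula: (val(new) - val(old)) * B^(n-1-k) mod M
  val('g') - val('i') = 7 - 9 = -2
  B^(n-1-k) = 3^1 mod 97 = 3
  Delta = -2 * 3 mod 97 = 91

Answer: 91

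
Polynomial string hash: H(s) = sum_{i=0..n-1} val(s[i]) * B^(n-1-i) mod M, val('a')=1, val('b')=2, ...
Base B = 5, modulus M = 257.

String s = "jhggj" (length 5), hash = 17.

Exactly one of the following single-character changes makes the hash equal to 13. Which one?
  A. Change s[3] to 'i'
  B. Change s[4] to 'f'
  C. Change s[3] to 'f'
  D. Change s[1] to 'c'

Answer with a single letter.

Option A: s[3]='g'->'i', delta=(9-7)*5^1 mod 257 = 10, hash=17+10 mod 257 = 27
Option B: s[4]='j'->'f', delta=(6-10)*5^0 mod 257 = 253, hash=17+253 mod 257 = 13 <-- target
Option C: s[3]='g'->'f', delta=(6-7)*5^1 mod 257 = 252, hash=17+252 mod 257 = 12
Option D: s[1]='h'->'c', delta=(3-8)*5^3 mod 257 = 146, hash=17+146 mod 257 = 163

Answer: B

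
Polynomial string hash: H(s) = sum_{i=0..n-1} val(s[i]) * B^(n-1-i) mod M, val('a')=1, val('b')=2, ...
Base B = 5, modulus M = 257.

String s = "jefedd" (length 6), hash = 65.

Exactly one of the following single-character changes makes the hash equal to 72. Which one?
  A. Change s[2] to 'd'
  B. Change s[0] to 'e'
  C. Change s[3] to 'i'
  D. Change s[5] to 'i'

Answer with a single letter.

Answer: A

Derivation:
Option A: s[2]='f'->'d', delta=(4-6)*5^3 mod 257 = 7, hash=65+7 mod 257 = 72 <-- target
Option B: s[0]='j'->'e', delta=(5-10)*5^5 mod 257 = 52, hash=65+52 mod 257 = 117
Option C: s[3]='e'->'i', delta=(9-5)*5^2 mod 257 = 100, hash=65+100 mod 257 = 165
Option D: s[5]='d'->'i', delta=(9-4)*5^0 mod 257 = 5, hash=65+5 mod 257 = 70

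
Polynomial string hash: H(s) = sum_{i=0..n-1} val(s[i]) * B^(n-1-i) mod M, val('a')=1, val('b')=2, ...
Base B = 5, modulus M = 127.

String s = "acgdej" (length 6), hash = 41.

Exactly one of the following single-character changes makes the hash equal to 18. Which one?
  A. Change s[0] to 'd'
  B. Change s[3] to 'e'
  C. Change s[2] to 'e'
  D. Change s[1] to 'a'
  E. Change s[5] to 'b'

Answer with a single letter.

Option A: s[0]='a'->'d', delta=(4-1)*5^5 mod 127 = 104, hash=41+104 mod 127 = 18 <-- target
Option B: s[3]='d'->'e', delta=(5-4)*5^2 mod 127 = 25, hash=41+25 mod 127 = 66
Option C: s[2]='g'->'e', delta=(5-7)*5^3 mod 127 = 4, hash=41+4 mod 127 = 45
Option D: s[1]='c'->'a', delta=(1-3)*5^4 mod 127 = 20, hash=41+20 mod 127 = 61
Option E: s[5]='j'->'b', delta=(2-10)*5^0 mod 127 = 119, hash=41+119 mod 127 = 33

Answer: A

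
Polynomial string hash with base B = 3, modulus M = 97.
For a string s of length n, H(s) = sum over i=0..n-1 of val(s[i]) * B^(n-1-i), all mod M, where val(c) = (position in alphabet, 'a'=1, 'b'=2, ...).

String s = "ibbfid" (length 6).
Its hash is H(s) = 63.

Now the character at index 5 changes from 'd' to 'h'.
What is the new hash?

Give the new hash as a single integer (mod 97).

Answer: 67

Derivation:
val('d') = 4, val('h') = 8
Position k = 5, exponent = n-1-k = 0
B^0 mod M = 3^0 mod 97 = 1
Delta = (8 - 4) * 1 mod 97 = 4
New hash = (63 + 4) mod 97 = 67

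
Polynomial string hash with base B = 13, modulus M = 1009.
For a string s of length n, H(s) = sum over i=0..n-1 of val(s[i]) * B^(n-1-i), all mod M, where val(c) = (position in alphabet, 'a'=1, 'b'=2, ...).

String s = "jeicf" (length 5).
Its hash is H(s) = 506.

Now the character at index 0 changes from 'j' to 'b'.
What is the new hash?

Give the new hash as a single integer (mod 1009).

Answer: 52

Derivation:
val('j') = 10, val('b') = 2
Position k = 0, exponent = n-1-k = 4
B^4 mod M = 13^4 mod 1009 = 309
Delta = (2 - 10) * 309 mod 1009 = 555
New hash = (506 + 555) mod 1009 = 52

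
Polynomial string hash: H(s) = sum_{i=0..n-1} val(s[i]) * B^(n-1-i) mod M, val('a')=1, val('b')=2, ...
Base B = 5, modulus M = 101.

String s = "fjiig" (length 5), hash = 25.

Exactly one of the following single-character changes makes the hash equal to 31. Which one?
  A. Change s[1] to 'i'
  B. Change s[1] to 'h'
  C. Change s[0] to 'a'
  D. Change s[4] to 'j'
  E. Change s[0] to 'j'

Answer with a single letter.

Option A: s[1]='j'->'i', delta=(9-10)*5^3 mod 101 = 77, hash=25+77 mod 101 = 1
Option B: s[1]='j'->'h', delta=(8-10)*5^3 mod 101 = 53, hash=25+53 mod 101 = 78
Option C: s[0]='f'->'a', delta=(1-6)*5^4 mod 101 = 6, hash=25+6 mod 101 = 31 <-- target
Option D: s[4]='g'->'j', delta=(10-7)*5^0 mod 101 = 3, hash=25+3 mod 101 = 28
Option E: s[0]='f'->'j', delta=(10-6)*5^4 mod 101 = 76, hash=25+76 mod 101 = 0

Answer: C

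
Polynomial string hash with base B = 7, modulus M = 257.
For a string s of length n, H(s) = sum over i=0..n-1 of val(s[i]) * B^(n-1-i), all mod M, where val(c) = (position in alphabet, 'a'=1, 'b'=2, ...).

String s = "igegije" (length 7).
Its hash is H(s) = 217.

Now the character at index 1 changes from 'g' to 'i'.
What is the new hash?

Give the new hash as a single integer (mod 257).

Answer: 164

Derivation:
val('g') = 7, val('i') = 9
Position k = 1, exponent = n-1-k = 5
B^5 mod M = 7^5 mod 257 = 102
Delta = (9 - 7) * 102 mod 257 = 204
New hash = (217 + 204) mod 257 = 164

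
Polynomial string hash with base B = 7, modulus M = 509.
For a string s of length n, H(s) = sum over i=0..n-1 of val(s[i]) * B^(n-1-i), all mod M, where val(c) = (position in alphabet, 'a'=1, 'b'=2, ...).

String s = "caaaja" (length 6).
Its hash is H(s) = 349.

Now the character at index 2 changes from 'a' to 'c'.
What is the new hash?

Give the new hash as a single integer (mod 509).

val('a') = 1, val('c') = 3
Position k = 2, exponent = n-1-k = 3
B^3 mod M = 7^3 mod 509 = 343
Delta = (3 - 1) * 343 mod 509 = 177
New hash = (349 + 177) mod 509 = 17

Answer: 17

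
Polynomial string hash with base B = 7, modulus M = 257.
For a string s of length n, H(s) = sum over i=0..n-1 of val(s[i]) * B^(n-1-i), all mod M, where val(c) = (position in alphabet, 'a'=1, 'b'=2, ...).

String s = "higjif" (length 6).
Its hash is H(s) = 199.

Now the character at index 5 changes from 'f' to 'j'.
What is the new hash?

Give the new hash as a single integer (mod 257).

val('f') = 6, val('j') = 10
Position k = 5, exponent = n-1-k = 0
B^0 mod M = 7^0 mod 257 = 1
Delta = (10 - 6) * 1 mod 257 = 4
New hash = (199 + 4) mod 257 = 203

Answer: 203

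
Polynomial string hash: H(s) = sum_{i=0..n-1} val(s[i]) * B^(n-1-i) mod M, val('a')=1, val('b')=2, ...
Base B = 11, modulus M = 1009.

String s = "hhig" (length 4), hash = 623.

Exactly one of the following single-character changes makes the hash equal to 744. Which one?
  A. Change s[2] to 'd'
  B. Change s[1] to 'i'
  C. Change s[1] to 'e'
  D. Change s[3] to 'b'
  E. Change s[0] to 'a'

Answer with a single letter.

Option A: s[2]='i'->'d', delta=(4-9)*11^1 mod 1009 = 954, hash=623+954 mod 1009 = 568
Option B: s[1]='h'->'i', delta=(9-8)*11^2 mod 1009 = 121, hash=623+121 mod 1009 = 744 <-- target
Option C: s[1]='h'->'e', delta=(5-8)*11^2 mod 1009 = 646, hash=623+646 mod 1009 = 260
Option D: s[3]='g'->'b', delta=(2-7)*11^0 mod 1009 = 1004, hash=623+1004 mod 1009 = 618
Option E: s[0]='h'->'a', delta=(1-8)*11^3 mod 1009 = 773, hash=623+773 mod 1009 = 387

Answer: B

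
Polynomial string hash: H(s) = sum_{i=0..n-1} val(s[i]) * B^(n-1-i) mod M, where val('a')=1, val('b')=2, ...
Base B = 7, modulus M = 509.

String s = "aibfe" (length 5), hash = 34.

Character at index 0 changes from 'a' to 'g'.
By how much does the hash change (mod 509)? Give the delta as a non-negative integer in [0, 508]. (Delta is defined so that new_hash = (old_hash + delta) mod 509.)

Answer: 154

Derivation:
Delta formula: (val(new) - val(old)) * B^(n-1-k) mod M
  val('g') - val('a') = 7 - 1 = 6
  B^(n-1-k) = 7^4 mod 509 = 365
  Delta = 6 * 365 mod 509 = 154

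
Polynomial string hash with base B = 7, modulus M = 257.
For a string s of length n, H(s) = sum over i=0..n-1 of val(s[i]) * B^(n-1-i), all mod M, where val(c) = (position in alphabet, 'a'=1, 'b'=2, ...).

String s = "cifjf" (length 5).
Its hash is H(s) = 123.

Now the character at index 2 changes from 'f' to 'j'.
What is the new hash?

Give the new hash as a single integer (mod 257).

Answer: 62

Derivation:
val('f') = 6, val('j') = 10
Position k = 2, exponent = n-1-k = 2
B^2 mod M = 7^2 mod 257 = 49
Delta = (10 - 6) * 49 mod 257 = 196
New hash = (123 + 196) mod 257 = 62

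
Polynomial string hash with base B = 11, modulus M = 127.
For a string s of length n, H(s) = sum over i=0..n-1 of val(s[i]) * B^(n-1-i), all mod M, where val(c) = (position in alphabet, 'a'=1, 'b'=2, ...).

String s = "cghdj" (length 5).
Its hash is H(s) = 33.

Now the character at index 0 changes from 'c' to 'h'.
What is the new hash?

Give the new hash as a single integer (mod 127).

Answer: 86

Derivation:
val('c') = 3, val('h') = 8
Position k = 0, exponent = n-1-k = 4
B^4 mod M = 11^4 mod 127 = 36
Delta = (8 - 3) * 36 mod 127 = 53
New hash = (33 + 53) mod 127 = 86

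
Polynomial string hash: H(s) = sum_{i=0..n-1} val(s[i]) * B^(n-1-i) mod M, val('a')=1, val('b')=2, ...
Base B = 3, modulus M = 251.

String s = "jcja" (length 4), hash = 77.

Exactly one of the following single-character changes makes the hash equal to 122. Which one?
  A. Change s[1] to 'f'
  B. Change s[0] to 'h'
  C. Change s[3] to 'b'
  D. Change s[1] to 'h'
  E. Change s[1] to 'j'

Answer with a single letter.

Option A: s[1]='c'->'f', delta=(6-3)*3^2 mod 251 = 27, hash=77+27 mod 251 = 104
Option B: s[0]='j'->'h', delta=(8-10)*3^3 mod 251 = 197, hash=77+197 mod 251 = 23
Option C: s[3]='a'->'b', delta=(2-1)*3^0 mod 251 = 1, hash=77+1 mod 251 = 78
Option D: s[1]='c'->'h', delta=(8-3)*3^2 mod 251 = 45, hash=77+45 mod 251 = 122 <-- target
Option E: s[1]='c'->'j', delta=(10-3)*3^2 mod 251 = 63, hash=77+63 mod 251 = 140

Answer: D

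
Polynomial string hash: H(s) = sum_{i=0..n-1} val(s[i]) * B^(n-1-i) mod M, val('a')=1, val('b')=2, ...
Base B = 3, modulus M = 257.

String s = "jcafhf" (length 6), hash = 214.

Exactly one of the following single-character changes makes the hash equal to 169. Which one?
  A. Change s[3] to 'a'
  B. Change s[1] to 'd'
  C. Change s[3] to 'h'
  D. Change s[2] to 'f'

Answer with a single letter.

Answer: A

Derivation:
Option A: s[3]='f'->'a', delta=(1-6)*3^2 mod 257 = 212, hash=214+212 mod 257 = 169 <-- target
Option B: s[1]='c'->'d', delta=(4-3)*3^4 mod 257 = 81, hash=214+81 mod 257 = 38
Option C: s[3]='f'->'h', delta=(8-6)*3^2 mod 257 = 18, hash=214+18 mod 257 = 232
Option D: s[2]='a'->'f', delta=(6-1)*3^3 mod 257 = 135, hash=214+135 mod 257 = 92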